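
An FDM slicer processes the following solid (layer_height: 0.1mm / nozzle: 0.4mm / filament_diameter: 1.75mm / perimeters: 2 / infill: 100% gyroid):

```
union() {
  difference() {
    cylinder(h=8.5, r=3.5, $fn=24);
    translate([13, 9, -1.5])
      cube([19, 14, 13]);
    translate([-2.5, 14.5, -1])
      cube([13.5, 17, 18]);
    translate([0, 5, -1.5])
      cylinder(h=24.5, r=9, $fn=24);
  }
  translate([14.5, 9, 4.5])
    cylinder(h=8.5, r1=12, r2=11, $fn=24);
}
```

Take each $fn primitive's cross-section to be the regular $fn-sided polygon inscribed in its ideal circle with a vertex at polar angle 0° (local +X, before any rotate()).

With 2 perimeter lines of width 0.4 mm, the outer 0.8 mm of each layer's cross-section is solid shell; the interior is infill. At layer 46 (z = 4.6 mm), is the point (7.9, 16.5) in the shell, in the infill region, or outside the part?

At z = 4.6 mm: the r=3.5 cylinder gives a regular 24-gon of circumradius 3.5 (constant along its height); the cube at (13, 9) (footprint 19×14) is included at this height; the 13.5×17 cube at (-2.5, 14.5) contributes its full rectangle; the r=9 cylinder at (0, 5) gives a regular 24-gon of circumradius 9 (constant along its height); Taking the first minus the rest: starting from the r=3.5 cylinder, the 19×14 cube at (13, 9) misses the remaining region (no effect); the 13.5×17 cube at (-2.5, 14.5) misses the remaining region (no effect); the r=9 cylinder at (0, 5) covers all of what remains (removes everything) — nothing remains; the cone at (14.5, 9) contributes a regular 24-gon of circumradius 11.988 (interpolated between r1=12 and r2=11 at t=0.012); Merging all regions: only the cone at (14.5, 9) is present, so the union is just that shape — 1 connected region. Overall, the cross-section is a single solid region. The nearest boundary edge runs (8.51, 19.38)→(6.02, 17.48); distance from the point to it = 1.92 mm. The point is inside the cross-section and 1.92 mm from the nearest boundary — more than the 0.8 mm shell width (2 × 0.4), so it's in the infill interior.

infill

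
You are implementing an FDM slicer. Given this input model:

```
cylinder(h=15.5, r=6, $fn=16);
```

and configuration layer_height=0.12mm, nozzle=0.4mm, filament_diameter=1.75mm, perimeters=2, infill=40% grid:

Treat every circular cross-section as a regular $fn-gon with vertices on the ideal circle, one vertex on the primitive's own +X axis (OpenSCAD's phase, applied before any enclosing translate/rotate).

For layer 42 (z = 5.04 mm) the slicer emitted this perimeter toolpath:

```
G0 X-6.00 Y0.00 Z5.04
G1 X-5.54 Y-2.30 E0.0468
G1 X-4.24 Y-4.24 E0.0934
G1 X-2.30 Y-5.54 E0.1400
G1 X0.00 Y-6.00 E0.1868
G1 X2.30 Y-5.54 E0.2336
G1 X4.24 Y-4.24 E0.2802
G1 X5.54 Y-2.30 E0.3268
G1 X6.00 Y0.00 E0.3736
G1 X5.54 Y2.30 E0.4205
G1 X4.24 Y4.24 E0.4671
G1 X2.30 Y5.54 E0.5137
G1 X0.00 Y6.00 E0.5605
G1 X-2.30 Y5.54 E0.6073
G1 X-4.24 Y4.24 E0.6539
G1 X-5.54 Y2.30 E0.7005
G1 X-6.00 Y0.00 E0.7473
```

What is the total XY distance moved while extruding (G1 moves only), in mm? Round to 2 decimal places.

Sum the Euclidean lengths of each G1 segment: total = 37.45 mm.

37.45 mm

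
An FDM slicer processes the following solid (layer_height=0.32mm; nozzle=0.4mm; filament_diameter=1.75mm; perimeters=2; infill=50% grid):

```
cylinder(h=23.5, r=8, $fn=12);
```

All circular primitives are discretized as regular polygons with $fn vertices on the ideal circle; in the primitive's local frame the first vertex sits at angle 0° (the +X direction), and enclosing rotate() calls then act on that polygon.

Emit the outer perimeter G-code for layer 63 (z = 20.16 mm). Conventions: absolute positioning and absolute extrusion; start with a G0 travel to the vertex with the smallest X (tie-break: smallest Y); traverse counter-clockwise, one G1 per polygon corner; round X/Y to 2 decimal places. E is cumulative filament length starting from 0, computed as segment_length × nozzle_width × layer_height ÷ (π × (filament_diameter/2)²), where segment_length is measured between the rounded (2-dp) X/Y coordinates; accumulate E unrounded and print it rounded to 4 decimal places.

G0 X-8.00 Y0.00 Z20.16
G1 X-6.93 Y-4.00 E0.2203
G1 X-4.00 Y-6.93 E0.4409
G1 X0.00 Y-8.00 E0.6612
G1 X4.00 Y-6.93 E0.8816
G1 X6.93 Y-4.00 E1.1021
G1 X8.00 Y0.00 E1.3224
G1 X6.93 Y4.00 E1.5428
G1 X4.00 Y6.93 E1.7633
G1 X0.00 Y8.00 E1.9836
G1 X-4.00 Y6.93 E2.2040
G1 X-6.93 Y4.00 E2.4245
G1 X-8.00 Y0.00 E2.6448

At z = 20.16 mm: the cylinder: section is a regular 12-gon, circumradius r=8. The outline is a single polygon with 12 vertices. Extrusion per mm of travel: 0.4 × 0.32 / (π × 0.875²) = 0.053216. Accumulating E over each segment gives final E = 2.6448.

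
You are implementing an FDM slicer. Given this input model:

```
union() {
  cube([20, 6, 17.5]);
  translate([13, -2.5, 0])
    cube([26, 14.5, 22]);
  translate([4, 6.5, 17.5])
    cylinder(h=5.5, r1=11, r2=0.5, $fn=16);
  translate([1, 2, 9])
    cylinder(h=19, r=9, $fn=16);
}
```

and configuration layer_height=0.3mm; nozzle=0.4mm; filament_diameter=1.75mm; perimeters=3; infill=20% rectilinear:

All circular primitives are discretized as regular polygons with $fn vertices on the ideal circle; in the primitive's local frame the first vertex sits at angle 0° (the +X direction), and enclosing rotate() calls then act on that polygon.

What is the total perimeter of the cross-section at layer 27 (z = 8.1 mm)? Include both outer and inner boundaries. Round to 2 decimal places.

At z = 8.1 mm: the 20×6 cube contributes its full rectangle (perimeter 52.00 mm); the cube at (13, -2.5) is present — its section is the full 26×14.5 rectangle (perimeter 81.00 mm); the cone at (4, 6.5) is absent (z outside [17.5, 23]); the cylinder at (1, 2) is not intersected at this z (z outside [9, 28]); Combining (union): the regions partially overlap (shared area 42.00 mm²), so the edge portions inside another operand are dropped and the merged outline is re-measured after clipping — boundary = 107.00 mm. Overall, the cross-section is a single solid region. Total boundary length (outer) = 107.00 mm.

107.00 mm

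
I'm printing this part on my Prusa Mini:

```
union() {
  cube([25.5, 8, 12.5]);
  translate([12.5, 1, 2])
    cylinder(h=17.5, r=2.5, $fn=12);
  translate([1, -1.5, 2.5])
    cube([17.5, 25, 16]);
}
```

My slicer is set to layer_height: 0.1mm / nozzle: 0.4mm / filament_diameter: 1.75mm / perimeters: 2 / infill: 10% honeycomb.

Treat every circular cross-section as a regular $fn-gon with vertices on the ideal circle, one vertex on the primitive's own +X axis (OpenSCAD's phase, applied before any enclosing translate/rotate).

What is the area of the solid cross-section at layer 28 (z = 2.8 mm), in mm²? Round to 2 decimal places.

At z = 2.8 mm: the 25.5×8 cube contributes its full rectangle (area 204.00 mm²); the r=2.5 cylinder at (12.5, 1) contributes a regular 12-gon of circumradius 2.5 (area = (12/2)·2.500²·sin(360°/12) = 18.75 mm²); the cube at (1, -1.5) is present — its section is the full 17.5×25 rectangle (area 437.50 mm²); Combining (union): the regions partially overlap — summed areas 660.25 mm² minus the doubly-counted overlap 158.75 mm² gives 501.50 mm² — area = 501.50 mm². Overall, the cross-section is a single solid region. Net area = 501.50 mm².

501.50 mm²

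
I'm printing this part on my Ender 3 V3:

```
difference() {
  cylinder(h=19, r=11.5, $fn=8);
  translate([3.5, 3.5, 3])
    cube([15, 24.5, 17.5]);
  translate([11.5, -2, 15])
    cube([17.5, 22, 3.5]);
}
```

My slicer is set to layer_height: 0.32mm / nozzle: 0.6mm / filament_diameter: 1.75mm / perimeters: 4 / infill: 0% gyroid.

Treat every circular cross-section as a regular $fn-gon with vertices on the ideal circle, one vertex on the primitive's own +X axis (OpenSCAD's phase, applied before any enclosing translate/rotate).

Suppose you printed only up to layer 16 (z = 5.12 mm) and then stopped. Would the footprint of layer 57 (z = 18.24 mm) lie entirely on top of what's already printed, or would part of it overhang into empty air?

Compare the two slices. At z = 5.12: the r=11.5 cylinder gives a regular 8-gon of circumradius 11.5 (constant along its height) (area = (8/2)·11.500²·sin(360°/8) = 374.06 mm²); the cube at (3.5, 3.5) (footprint 15×24.5) is included at this height (area 367.50 mm²); the cube at (11.5, -2) is absent (z outside [15, 18.5]); Subtracting the remaining from the first: starting from the r=11.5 cylinder (374.06 mm²), the 15×24.5 cube at (3.5, 3.5) partially overlaps it — only the 30.34 mm² overlap (of its 367.50 mm²) is removed, clipping the outline — area = 343.72 mm². At z = 18.24: the r=11.5 cylinder gives a regular 8-gon of circumradius 11.5 (constant along its height) (area = (8/2)·11.500²·sin(360°/8) = 374.06 mm²); the 15×24.5 cube at (3.5, 3.5) contributes its full rectangle (area 367.50 mm²); the cube at (11.5, -2) is present — its section is the full 17.5×22 rectangle (area 385.00 mm²); Subtracting the remaining from the first: starting from the r=11.5 cylinder (374.06 mm²), the 15×24.5 cube at (3.5, 3.5) partially overlaps it — only the 30.34 mm² overlap (of its 367.50 mm²) is removed, clipping the outline; the 17.5×22 cube at (11.5, -2) misses the remaining region (no effect) — area = 343.72 mm². Checking containment: the cross-section at z = 18.24 is a subset of the cross-section at z = 5.12.

entirely on top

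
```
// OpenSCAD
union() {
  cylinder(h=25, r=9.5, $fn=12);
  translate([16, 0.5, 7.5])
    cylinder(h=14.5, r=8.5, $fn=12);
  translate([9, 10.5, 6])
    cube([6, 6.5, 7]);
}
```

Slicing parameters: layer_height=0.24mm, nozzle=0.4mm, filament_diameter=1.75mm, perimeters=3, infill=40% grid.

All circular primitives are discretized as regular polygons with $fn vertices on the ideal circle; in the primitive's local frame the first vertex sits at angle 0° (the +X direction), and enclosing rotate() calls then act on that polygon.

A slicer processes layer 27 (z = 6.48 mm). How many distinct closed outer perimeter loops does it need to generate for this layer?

At z = 6.48 mm: the cylinder: section is a regular 12-gon, circumradius r=9.5; the cylinder at (16, 0.5) is not intersected at this z (z outside [7.5, 22]); the cube at (9, 10.5) is present — its section is the full 6×6.5 rectangle; Combining (union): the 2 present regions are separate (no shared area or edge), so areas and boundary lengths simply add and each stays a separate island — 2 connected regions. The result has 2 disconnected regions.

2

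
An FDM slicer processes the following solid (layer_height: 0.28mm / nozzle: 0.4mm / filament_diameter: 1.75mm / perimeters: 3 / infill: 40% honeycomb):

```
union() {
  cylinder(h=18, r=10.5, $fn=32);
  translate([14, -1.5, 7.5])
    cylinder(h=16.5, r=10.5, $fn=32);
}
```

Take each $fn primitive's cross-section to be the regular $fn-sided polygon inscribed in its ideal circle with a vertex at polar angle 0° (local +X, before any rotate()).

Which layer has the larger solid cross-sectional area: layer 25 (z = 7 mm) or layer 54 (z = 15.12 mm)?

Layer 25 (z = 7): the r=10.5 cylinder gives a regular 32-gon of circumradius 10.5 (constant along its height) (area = (32/2)·10.500²·sin(360°/32) = 344.14 mm²); the cylinder at (14, -1.5) is absent (z outside [7.5, 24]); Combining (union): only the r=10.5 cylinder is present, so the union is just that shape — area = 344.14 mm². So its area = 344.14 mm². Layer 54 (z = 15.12): the cylinder: section is a regular 32-gon, circumradius r=10.5 (area = (32/2)·10.500²·sin(360°/32) = 344.14 mm²); the cylinder at (14, -1.5): section is a regular 32-gon, circumradius r=10.5 (area = (32/2)·10.500²·sin(360°/32) = 344.14 mm²); Merging all regions: the regions partially overlap — summed areas 688.28 mm² minus the doubly-counted overlap 73.43 mm² gives 614.85 mm² — area = 614.85 mm². So its area = 614.85 mm². Layer 54 is larger (614.85 vs 344.14 mm²).

layer 54 (z = 15.12 mm)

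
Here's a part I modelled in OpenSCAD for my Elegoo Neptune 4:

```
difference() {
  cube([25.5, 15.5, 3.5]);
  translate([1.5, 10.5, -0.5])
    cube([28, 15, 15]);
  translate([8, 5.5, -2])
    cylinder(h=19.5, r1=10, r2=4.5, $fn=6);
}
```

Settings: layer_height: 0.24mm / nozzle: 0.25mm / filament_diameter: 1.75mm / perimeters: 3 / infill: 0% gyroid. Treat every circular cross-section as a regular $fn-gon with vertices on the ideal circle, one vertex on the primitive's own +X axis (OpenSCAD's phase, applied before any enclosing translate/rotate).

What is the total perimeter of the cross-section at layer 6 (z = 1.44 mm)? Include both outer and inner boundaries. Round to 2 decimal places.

74.57 mm

At z = 1.44 mm: the cube (footprint 25.5×15.5) is included at this height (perimeter 82.00 mm); the cube at (1.5, 10.5) (footprint 28×15) is included at this height (perimeter 86.00 mm); the cone at (8, 5.5) contributes a regular 6-gon of circumradius 9.030 (interpolated between r1=10 and r2=4.5 at t=0.176) (perimeter = 2·6·9.030·sin(180°/6) = 54.18 mm); Subtracting the remaining from the first: starting from the 25.5×15.5 cube, the 28×15 cube at (1.5, 10.5) partially overlaps it — only the 120.00 mm² overlap (of its 420.00 mm²) is removed, clipping the outline; the cone at (8, 5.5) partially overlaps it — only the 155.89 mm² overlap (of its 211.84 mm²) is removed, clipping the outline — boundary = 74.57 mm. Overall, the cross-section has 3 separate islands. Total boundary length (outer) = 74.57 mm.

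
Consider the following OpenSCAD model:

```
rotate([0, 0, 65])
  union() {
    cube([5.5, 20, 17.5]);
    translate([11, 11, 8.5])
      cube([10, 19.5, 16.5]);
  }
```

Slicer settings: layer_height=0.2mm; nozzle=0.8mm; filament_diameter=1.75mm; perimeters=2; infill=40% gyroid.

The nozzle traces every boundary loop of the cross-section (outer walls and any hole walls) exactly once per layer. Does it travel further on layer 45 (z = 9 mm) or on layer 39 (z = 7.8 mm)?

layer 45 (z = 9 mm)

Layer 45 (z = 9): the cube is present — its section is the full 5.5×20 rectangle (perimeter 51.00 mm); the cube at (11, 11) (footprint 10×19.5) is included at this height (perimeter 59.00 mm); Merging all regions: the 2 present regions are separate (no shared area or edge), so areas and boundary lengths simply add and each stays a separate island — boundary = 110.00 mm; (whole slice rotated 65° about Z — lengths, areas and connectivity unchanged). So its perimeter = 110.00 mm. Layer 39 (z = 7.8): the 5.5×20 cube contributes its full rectangle (perimeter 51.00 mm); the cube at (11, 11) does not reach this height (z outside [8.5, 25]); Combining (union): only the 5.5×20 cube is present, so the union is just that shape — boundary = 51.00 mm; (rotated 65° about Z; rotation is an isometry so areas/perimeters/island counts are preserved). So its perimeter = 51.00 mm. Layer 45 is larger (110.00 vs 51.00 mm).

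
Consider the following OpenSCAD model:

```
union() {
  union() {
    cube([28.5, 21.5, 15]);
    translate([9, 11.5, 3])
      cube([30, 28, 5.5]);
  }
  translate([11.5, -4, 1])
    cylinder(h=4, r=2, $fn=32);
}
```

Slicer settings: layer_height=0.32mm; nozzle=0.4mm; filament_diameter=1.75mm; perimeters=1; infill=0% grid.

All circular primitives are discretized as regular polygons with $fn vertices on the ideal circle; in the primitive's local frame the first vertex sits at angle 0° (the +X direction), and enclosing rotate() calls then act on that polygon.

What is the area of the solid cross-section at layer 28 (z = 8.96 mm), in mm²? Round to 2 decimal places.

At z = 8.96 mm: the 28.5×21.5 cube contributes its full rectangle (area 612.75 mm²); the cube at (9, 11.5) does not reach this height (z outside [3, 8.5]); Merging all regions: only the 28.5×21.5 cube is present, so the union is just that shape — area = 612.75 mm²; the cylinder at (11.5, -4) is not intersected at this z (z outside [1, 5]); Combining (union): only that combined region is present, so the union is just that shape — area = 612.75 mm². Overall, the cross-section is a single solid region. Net area = 612.75 mm².

612.75 mm²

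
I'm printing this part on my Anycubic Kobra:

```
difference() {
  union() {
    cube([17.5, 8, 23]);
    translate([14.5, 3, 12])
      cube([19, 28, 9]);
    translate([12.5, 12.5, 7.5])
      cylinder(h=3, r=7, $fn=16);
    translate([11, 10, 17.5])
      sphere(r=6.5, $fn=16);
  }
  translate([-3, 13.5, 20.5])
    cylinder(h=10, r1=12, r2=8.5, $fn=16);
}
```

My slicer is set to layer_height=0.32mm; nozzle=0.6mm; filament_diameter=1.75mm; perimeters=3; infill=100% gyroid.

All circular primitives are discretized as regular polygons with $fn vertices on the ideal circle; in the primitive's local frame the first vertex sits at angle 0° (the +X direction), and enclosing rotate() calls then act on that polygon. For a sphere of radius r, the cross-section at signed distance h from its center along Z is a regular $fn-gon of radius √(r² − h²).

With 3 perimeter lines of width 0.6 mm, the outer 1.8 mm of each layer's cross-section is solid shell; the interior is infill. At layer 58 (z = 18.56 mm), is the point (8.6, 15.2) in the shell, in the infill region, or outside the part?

At z = 18.56 mm: the cube is present — its section is the full 17.5×8 rectangle; the 19×28 cube at (14.5, 3) contributes its full rectangle; the cylinder at (12.5, 12.5) is absent (z outside [7.5, 10.5]); the r=6.5 sphere at (11, 10) contributes a regular 16-gon of circumradius √(6.5²−1.06²) = 6.413; Merging all regions: the regions partially overlap (shared area 69.03 mm²), so overlapping operands fuse into one piece — 1 connected region; the cone at (-3, 13.5) is not intersected at this z (z outside [20.5, 30.5]); After the difference (first − rest): none of the subtracted shapes is present at this height, so that combined region is unchanged — 1 connected region. Overall, the cross-section is a single solid region. The nearest boundary edge runs (6.47, 14.53)→(8.55, 15.92); distance from the point to it = 0.63 mm. The point is inside the cross-section, 0.63 mm from the nearest boundary — within the 1.8 mm shell band (3 × 0.6).

shell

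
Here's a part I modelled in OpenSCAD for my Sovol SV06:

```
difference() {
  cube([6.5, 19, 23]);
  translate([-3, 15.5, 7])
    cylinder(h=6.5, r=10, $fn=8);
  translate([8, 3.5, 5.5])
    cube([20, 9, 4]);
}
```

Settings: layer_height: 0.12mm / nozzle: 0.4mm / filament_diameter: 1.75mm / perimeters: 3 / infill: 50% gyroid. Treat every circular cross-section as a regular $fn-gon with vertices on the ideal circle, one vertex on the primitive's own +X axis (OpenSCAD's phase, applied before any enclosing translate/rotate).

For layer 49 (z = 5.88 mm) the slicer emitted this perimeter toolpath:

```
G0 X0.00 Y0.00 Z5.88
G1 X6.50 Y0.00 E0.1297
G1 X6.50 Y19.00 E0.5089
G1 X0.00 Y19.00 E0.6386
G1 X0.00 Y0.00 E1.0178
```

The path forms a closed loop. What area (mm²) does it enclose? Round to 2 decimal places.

Apply the shoelace formula to the sequence of (X, Y) vertices; enclosed area = 123.50 mm².

123.50 mm²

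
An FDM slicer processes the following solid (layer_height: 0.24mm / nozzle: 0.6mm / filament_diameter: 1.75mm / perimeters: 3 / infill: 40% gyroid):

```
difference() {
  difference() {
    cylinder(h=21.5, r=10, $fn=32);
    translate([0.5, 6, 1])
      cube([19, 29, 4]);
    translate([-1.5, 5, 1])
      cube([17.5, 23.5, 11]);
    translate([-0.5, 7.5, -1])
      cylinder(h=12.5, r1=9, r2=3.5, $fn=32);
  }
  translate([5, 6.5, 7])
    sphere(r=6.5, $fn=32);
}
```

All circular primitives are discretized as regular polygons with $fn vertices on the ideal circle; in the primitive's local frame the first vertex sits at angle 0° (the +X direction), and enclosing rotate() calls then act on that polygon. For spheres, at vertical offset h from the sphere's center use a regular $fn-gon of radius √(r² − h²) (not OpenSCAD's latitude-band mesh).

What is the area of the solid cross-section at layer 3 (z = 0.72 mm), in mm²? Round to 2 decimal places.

At z = 0.72 mm: the r=10 cylinder contributes a regular 32-gon of circumradius 10 (area = (32/2)·10.000²·sin(360°/32) = 312.14 mm²); the cube at (0.5, 6) is not intersected at this z (z outside [1, 5]); the cube at (-1.5, 5) does not reach this height (z outside [1, 12]); the cone at (-0.5, 7.5) (r1=9→r2=3.5) has section circumradius 8.243 here — a regular 32-gon (area = (32/2)·8.243²·sin(360°/32) = 212.10 mm²); After the difference (first − rest): starting from the r=10 cylinder (312.14 mm²), the cone at (-0.5, 7.5) partially overlaps it — only the 125.40 mm² overlap (of its 212.10 mm²) is removed, clipping the outline — area = 186.75 mm²; the r=6.5 sphere at (5, 6.5) contributes a regular 32-gon of circumradius √(6.5²−6.28²) = 1.677 (area = (32/2)·1.677²·sin(360°/32) = 8.78 mm²); Taking the first minus the rest: starting from the result so far (186.75 mm²), the r=6.5 sphere at (5, 6.5) misses the remaining region (no effect) — area = 186.75 mm². Overall, the cross-section is a single solid region. Net area = 186.75 mm².

186.75 mm²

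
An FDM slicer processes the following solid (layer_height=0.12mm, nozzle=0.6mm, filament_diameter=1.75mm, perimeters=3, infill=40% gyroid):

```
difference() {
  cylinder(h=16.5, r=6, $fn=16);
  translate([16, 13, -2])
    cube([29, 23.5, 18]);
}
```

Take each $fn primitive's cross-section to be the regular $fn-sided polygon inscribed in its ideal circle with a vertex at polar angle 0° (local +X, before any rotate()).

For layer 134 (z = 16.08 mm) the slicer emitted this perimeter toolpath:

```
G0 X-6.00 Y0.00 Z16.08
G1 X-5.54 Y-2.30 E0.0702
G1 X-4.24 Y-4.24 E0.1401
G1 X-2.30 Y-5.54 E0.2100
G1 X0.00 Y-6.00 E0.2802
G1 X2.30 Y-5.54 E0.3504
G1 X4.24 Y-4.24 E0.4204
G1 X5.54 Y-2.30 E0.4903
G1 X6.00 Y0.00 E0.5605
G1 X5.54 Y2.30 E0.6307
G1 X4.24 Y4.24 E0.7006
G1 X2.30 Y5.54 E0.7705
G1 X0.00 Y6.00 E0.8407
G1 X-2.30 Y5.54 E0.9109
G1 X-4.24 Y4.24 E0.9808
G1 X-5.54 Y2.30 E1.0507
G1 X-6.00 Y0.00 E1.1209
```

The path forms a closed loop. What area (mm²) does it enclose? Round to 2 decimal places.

110.15 mm²

Apply the shoelace formula to the sequence of (X, Y) vertices; enclosed area = 110.15 mm².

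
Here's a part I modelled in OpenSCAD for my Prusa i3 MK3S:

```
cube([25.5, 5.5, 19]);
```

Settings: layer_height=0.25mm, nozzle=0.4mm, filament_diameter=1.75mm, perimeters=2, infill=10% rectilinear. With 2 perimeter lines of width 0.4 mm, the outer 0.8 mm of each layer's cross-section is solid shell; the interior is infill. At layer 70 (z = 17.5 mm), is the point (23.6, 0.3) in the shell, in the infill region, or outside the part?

At z = 17.5 mm: the 25.5×5.5 cube contributes its full rectangle. Overall, the cross-section is a single solid region. The nearest boundary edge runs (0.00, 0.00)→(25.50, 0.00); distance from the point to it = 0.30 mm. The point is inside the cross-section, 0.30 mm from the nearest boundary — within the 0.8 mm shell band (2 × 0.4).

shell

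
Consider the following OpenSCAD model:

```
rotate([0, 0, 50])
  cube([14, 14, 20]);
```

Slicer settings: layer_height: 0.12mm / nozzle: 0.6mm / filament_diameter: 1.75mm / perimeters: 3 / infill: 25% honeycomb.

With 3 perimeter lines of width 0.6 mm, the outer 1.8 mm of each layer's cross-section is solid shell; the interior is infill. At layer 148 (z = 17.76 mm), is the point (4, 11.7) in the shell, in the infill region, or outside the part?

infill

At z = 17.76 mm: the 14×14 cube contributes its full rectangle; (rotated 50° about Z; rotation is an isometry so areas/perimeters/island counts are preserved). Overall, the cross-section is a single solid region. Undo the 50° rotation: the query point maps to (11.534, 4.456) in the un-rotated model frame. The nearest boundary edge runs (14.00, 0.00)→(14.00, 14.00); distance from the point to it = 2.47 mm. The point is inside the cross-section and 2.47 mm from the nearest boundary — more than the 1.8 mm shell width (3 × 0.6), so it's in the infill interior.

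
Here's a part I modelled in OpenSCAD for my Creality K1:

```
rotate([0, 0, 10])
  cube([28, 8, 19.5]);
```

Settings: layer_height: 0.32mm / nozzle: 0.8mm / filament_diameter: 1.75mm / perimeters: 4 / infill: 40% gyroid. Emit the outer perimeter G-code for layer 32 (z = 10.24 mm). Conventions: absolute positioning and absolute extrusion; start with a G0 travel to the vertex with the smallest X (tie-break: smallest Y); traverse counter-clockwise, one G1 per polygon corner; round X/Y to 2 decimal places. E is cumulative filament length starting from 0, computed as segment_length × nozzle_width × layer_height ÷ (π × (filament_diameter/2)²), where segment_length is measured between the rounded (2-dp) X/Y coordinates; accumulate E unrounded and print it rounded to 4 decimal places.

G0 X-1.39 Y7.88 Z10.24
G1 X0.00 Y0.00 E0.8516
G1 X27.57 Y4.86 E3.8312
G1 X26.19 Y12.74 E4.6827
G1 X-1.39 Y7.88 E7.6633

At z = 10.24 mm: the 28×8 cube contributes its full rectangle; (rotated 10° about Z; rotation is an isometry so areas/perimeters/island counts are preserved). The outline is a single polygon with 4 vertices. Extrusion per mm of travel: 0.8 × 0.32 / (π × 0.875²) = 0.106432. Accumulating E over each segment gives final E = 7.6633.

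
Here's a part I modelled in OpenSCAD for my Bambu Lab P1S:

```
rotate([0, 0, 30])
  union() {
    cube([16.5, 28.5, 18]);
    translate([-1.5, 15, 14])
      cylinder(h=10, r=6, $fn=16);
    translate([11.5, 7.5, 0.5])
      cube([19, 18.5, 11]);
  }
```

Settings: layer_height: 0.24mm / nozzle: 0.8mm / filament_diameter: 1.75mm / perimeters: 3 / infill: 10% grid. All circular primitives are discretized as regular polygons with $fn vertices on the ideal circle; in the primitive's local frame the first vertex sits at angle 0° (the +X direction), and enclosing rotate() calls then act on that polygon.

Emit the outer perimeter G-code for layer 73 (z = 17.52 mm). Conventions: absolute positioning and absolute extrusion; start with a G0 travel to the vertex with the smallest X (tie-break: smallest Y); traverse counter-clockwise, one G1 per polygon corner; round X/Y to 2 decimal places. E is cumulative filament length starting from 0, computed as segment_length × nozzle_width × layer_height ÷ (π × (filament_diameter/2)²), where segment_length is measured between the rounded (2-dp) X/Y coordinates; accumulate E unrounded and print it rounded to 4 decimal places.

At z = 17.52 mm: the cube (footprint 16.5×28.5) is included at this height; the cylinder at (-1.5, 15): section is a regular 16-gon, circumradius r=6; the cube at (11.5, 7.5) is not intersected at this z (z outside [0.5, 11.5]); Taking the union: the regions partially overlap (shared area 37.55 mm²), so overlapping operands fuse into one piece — 1 connected region; (rotated 30° about Z; rotation is an isometry so areas/perimeters/island counts are preserved). The outline is a single polygon with 15 vertices. Extrusion per mm of travel: 0.8 × 0.24 / (π × 0.875²) = 0.079824. Accumulating E over each segment gives final E = 8.0130.

G0 X-14.75 Y11.46 Z17.52
G1 X-14.00 Y9.24 E0.1870
G1 X-12.45 Y7.48 E0.3743
G1 X-10.35 Y6.44 E0.5613
G1 X-8.02 Y6.29 E0.7477
G1 X-5.80 Y7.04 E0.9347
G1 X-4.65 Y8.05 E1.0569
G1 X0.00 Y0.00 E1.7990
G1 X14.29 Y8.25 E3.1161
G1 X0.04 Y32.93 E5.3910
G1 X-14.25 Y24.68 E6.7082
G1 X-10.35 Y17.93 E7.3304
G1 X-11.80 Y17.44 E7.4526
G1 X-13.56 Y15.89 E7.6398
G1 X-14.59 Y13.79 E7.8265
G1 X-14.75 Y11.46 E8.0130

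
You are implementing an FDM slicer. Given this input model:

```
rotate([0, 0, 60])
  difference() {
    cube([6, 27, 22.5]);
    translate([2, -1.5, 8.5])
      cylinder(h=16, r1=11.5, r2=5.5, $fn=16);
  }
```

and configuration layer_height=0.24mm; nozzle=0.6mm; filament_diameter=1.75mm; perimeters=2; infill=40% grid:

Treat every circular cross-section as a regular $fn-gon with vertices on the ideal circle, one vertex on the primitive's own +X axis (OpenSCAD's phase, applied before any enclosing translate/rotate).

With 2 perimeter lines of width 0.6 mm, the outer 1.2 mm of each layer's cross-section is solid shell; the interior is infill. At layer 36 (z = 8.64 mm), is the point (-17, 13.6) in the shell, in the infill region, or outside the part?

infill

At z = 8.64 mm: the cube is present — its section is the full 6×27 rectangle; the cone at (2, -1.5) contributes a regular 16-gon of circumradius 11.447 (interpolated between r1=11.5 and r2=5.5 at t=0.009); Subtracting the remaining from the first: starting from the 6×27 cube, the cone at (2, -1.5) partially overlaps it — only the 57.70 mm² overlap (of its 401.19 mm²) is removed, clipping the outline — 1 connected region; (whole slice rotated 60° about Z — lengths, areas and connectivity unchanged). Overall, the cross-section is a single solid region. Undo the 60° rotation: the query point maps to (3.278, 21.522) in the un-rotated model frame. The nearest boundary edge runs (6.00, 27.00)→(6.00, 9.15); distance from the point to it = 2.72 mm. The point is inside the cross-section and 2.72 mm from the nearest boundary — more than the 1.2 mm shell width (2 × 0.6), so it's in the infill interior.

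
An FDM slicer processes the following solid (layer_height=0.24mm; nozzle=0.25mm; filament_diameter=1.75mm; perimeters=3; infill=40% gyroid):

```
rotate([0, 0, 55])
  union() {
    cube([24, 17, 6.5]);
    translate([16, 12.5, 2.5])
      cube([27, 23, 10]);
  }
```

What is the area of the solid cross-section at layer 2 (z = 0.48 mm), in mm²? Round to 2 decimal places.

At z = 0.48 mm: the 24×17 cube contributes its full rectangle (area 408.00 mm²); the cube at (16, 12.5) is not intersected at this z (z outside [2.5, 12.5]); Combining (union): only the 24×17 cube is present, so the union is just that shape — area = 408.00 mm²; (rotated 55° about Z; rotation is an isometry so areas/perimeters/island counts are preserved). Overall, the cross-section is a single solid region. Net area = 408.00 mm².

408.00 mm²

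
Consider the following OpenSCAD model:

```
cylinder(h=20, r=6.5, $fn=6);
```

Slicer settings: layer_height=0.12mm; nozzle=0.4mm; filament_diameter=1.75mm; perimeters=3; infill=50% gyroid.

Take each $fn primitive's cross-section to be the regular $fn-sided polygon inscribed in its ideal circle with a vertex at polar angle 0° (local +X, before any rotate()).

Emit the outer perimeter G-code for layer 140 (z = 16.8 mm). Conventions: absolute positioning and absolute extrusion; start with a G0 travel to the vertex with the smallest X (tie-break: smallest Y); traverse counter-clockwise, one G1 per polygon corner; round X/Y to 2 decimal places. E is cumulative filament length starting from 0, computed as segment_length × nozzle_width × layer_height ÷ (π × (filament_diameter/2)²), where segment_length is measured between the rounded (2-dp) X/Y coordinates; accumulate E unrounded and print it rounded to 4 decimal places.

G0 X-6.50 Y0.00 Z16.80
G1 X-3.25 Y-5.63 E0.1297
G1 X3.25 Y-5.63 E0.2594
G1 X6.50 Y0.00 E0.3892
G1 X3.25 Y5.63 E0.5189
G1 X-3.25 Y5.63 E0.6486
G1 X-6.50 Y0.00 E0.7783

At z = 16.8 mm: the r=6.5 cylinder contributes a regular 6-gon of circumradius 6.5. The outline is a single polygon with 6 vertices. Extrusion per mm of travel: 0.4 × 0.12 / (π × 0.875²) = 0.019956. Accumulating E over each segment gives final E = 0.7783.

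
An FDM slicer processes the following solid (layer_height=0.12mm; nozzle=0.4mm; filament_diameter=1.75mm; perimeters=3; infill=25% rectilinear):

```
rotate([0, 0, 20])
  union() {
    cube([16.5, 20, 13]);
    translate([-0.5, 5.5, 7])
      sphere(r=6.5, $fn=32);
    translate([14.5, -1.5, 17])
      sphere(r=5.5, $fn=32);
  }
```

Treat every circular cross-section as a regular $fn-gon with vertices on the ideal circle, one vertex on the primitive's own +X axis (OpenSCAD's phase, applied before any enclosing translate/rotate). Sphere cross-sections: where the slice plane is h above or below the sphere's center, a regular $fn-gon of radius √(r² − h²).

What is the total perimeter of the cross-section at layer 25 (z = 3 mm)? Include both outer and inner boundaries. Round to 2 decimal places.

79.93 mm

At z = 3 mm: the cube (footprint 16.5×20) is included at this height (perimeter 73.00 mm); the r=6.5 sphere at (-0.5, 5.5) slices to a regular 32-gon of circumradius 5.123 (√(r²−h²) with h=4 from center) (perimeter = 2·32·5.123·sin(180°/32) = 32.14 mm); the sphere at (14.5, -1.5) is not intersected at this z (|z−center|=14.000 > r=5.5); Merging all regions: the regions partially overlap (shared area 35.87 mm²), so the edge portions inside another operand are dropped and the merged outline is re-measured after clipping — boundary = 79.93 mm; (whole slice rotated 20° about Z — lengths, areas and connectivity unchanged). Overall, the cross-section is a single solid region. Total boundary length (outer) = 79.93 mm.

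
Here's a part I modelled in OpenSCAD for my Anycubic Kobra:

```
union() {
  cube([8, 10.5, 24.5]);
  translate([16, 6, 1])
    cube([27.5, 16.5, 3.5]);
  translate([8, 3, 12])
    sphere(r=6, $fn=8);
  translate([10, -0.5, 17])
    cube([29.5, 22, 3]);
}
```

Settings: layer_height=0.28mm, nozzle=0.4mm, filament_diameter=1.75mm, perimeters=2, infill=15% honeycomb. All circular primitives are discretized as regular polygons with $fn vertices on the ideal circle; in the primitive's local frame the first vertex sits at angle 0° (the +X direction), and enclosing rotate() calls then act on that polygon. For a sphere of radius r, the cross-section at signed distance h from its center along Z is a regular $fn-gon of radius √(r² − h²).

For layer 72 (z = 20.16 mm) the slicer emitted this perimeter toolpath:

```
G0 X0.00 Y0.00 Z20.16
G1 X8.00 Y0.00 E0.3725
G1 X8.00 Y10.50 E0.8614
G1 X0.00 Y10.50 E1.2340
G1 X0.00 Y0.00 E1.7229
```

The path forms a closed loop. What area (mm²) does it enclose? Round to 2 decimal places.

Apply the shoelace formula to the sequence of (X, Y) vertices; enclosed area = 84.00 mm².

84.00 mm²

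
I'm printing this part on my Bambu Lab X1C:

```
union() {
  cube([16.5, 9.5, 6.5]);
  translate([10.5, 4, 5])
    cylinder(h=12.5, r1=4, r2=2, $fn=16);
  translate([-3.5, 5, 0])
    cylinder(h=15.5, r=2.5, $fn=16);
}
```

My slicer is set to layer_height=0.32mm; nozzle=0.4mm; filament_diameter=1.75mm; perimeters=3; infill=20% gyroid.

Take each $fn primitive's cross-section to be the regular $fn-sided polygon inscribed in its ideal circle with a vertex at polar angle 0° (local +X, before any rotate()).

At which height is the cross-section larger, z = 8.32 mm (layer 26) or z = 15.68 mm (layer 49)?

layer 26 (z = 8.32 mm)

Layer 26 (z = 8.32): the cube does not reach this height (z outside [0, 6.5]); the cone at (10.5, 4) (r1=4→r2=2) has section circumradius 3.469 here — a regular 16-gon (area = (16/2)·3.469²·sin(360°/16) = 36.84 mm²); the r=2.5 cylinder at (-3.5, 5) contributes a regular 16-gon of circumradius 2.5 (area = (16/2)·2.500²·sin(360°/16) = 19.13 mm²); Combining (union): the 2 present regions are separate (no shared area or edge), so areas and boundary lengths simply add and each stays a separate island — area = 55.97 mm². So its area = 55.97 mm². Layer 49 (z = 15.68): the cube does not reach this height (z outside [0, 6.5]); the cone at (10.5, 4): at t=0.854 of its height the radius interpolates to r₁+(r₂−r₁)t = 2.291, giving a regular 16-gon of that circumradius (area = (16/2)·2.291²·sin(360°/16) = 16.07 mm²); the cylinder at (-3.5, 5) is not intersected at this z (z outside [0, 15.5]); Merging all regions: only the cone at (10.5, 4) is present, so the union is just that shape — area = 16.07 mm². So its area = 16.07 mm². Layer 26 is larger (55.97 vs 16.07 mm²).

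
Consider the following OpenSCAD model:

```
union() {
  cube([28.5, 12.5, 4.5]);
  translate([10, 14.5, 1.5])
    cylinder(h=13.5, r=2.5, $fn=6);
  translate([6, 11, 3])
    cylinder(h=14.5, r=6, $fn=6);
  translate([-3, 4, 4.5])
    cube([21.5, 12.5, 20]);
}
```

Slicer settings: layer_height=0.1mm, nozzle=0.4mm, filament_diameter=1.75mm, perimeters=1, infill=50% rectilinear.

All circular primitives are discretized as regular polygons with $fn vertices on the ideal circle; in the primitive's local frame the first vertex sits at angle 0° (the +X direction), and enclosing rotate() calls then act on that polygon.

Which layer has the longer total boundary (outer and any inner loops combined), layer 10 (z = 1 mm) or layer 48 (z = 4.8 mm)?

layer 10 (z = 1 mm)

Layer 10 (z = 1): the cube (footprint 28.5×12.5) is included at this height (perimeter 82.00 mm); the cylinder at (10, 14.5) does not reach this height (z outside [1.5, 15]); the cylinder at (6, 11) is not intersected at this z (z outside [3, 17.5]); the cube at (-3, 4) does not reach this height (z outside [4.5, 24.5]); Taking the union: only the 28.5×12.5 cube is present, so the union is just that shape — boundary = 82.00 mm. So its perimeter = 82.00 mm. Layer 48 (z = 4.8): the cube is not intersected at this z (z outside [0, 4.5]); the cylinder at (10, 14.5): section is a regular 6-gon, circumradius r=2.5 (perimeter = 2·6·2.500·sin(180°/6) = 15.00 mm); the cylinder at (6, 11): section is a regular 6-gon, circumradius r=6 (perimeter = 2·6·6.000·sin(180°/6) = 36.00 mm); the cube at (-3, 4) is present — its section is the full 21.5×12.5 rectangle (perimeter 68.00 mm); Merging all regions: the regions partially overlap (shared area 109.34 mm²), so the edge portions inside another operand are dropped and the merged outline is re-measured after clipping — boundary = 68.19 mm. So its perimeter = 68.19 mm. Layer 10 is larger (82.00 vs 68.19 mm).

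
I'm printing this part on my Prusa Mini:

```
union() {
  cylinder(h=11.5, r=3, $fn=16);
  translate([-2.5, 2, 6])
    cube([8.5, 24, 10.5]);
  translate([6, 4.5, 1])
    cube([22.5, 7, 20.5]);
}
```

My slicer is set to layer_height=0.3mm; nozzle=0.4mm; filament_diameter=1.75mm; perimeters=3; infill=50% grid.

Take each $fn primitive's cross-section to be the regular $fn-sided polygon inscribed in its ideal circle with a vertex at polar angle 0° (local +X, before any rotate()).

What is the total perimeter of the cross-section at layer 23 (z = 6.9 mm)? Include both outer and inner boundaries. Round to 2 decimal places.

119.35 mm

At z = 6.9 mm: the r=3 cylinder gives a regular 16-gon of circumradius 3 (constant along its height) (perimeter = 2·16·3.000·sin(180°/16) = 18.73 mm); the cube at (-2.5, 2) is present — its section is the full 8.5×24 rectangle (perimeter 65.00 mm); the cube at (6, 4.5) is present — its section is the full 22.5×7 rectangle (perimeter 59.00 mm); Taking the union: the regions partially overlap (shared area 2.91 mm²), so the edge portions inside another operand are dropped and the merged outline is re-measured after clipping — boundary = 119.35 mm. Overall, the cross-section is a single solid region. Total boundary length (outer) = 119.35 mm.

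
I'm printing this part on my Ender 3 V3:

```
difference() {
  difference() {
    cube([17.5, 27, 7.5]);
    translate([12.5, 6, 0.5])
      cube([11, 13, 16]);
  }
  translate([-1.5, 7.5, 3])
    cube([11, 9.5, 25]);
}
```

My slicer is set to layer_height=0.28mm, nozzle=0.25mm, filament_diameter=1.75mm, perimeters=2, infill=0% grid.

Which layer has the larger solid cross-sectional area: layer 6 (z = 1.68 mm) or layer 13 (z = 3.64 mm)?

layer 6 (z = 1.68 mm)

Layer 6 (z = 1.68): the cube (footprint 17.5×27) is included at this height (area 472.50 mm²); the cube at (12.5, 6) (footprint 11×13) is included at this height (area 143.00 mm²); Taking the first minus the rest: starting from the 17.5×27 cube (472.50 mm²), the 11×13 cube at (12.5, 6) partially overlaps it — only the 65.00 mm² overlap (of its 143.00 mm²) is removed, clipping the outline — area = 407.50 mm²; the cube at (-1.5, 7.5) is absent (z outside [3, 28]); After the difference (first − rest): none of the subtracted shapes is present at this height, so that combined region is unchanged — area = 407.50 mm². So its area = 407.50 mm². Layer 13 (z = 3.64): the 17.5×27 cube contributes its full rectangle (area 472.50 mm²); the 11×13 cube at (12.5, 6) contributes its full rectangle (area 143.00 mm²); After the difference (first − rest): starting from the 17.5×27 cube (472.50 mm²), the 11×13 cube at (12.5, 6) partially overlaps it — only the 65.00 mm² overlap (of its 143.00 mm²) is removed, clipping the outline — area = 407.50 mm²; the cube at (-1.5, 7.5) is present — its section is the full 11×9.5 rectangle (area 104.50 mm²); Subtracting the remaining from the first: starting from that combined region (407.50 mm²), the 11×9.5 cube at (-1.5, 7.5) partially overlaps it — only the 90.25 mm² overlap (of its 104.50 mm²) is removed, clipping the outline — area = 317.25 mm². So its area = 317.25 mm². Layer 6 is larger (407.50 vs 317.25 mm²).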